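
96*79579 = 7639584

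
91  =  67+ 24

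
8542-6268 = 2274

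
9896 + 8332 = 18228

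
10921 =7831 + 3090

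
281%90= 11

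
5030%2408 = 214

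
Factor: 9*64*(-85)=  - 48960  =  -2^6*3^2* 5^1*17^1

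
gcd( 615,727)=1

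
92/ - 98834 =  - 46/49417 = - 0.00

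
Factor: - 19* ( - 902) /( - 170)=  - 5^ ( - 1 )*  11^1*17^( - 1)*19^1*41^1  =  - 8569/85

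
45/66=15/22 = 0.68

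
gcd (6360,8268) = 636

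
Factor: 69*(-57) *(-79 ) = 3^2 * 19^1*23^1 * 79^1 = 310707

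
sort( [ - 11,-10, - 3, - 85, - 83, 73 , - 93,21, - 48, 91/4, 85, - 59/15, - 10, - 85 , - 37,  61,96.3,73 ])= [ - 93, - 85,- 85, - 83, -48, - 37, - 11, - 10, - 10,-59/15, - 3,  21, 91/4, 61, 73,73,  85,96.3]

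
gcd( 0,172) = 172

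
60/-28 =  - 3 + 6/7=- 2.14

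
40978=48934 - 7956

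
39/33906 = 13/11302 = 0.00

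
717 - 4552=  - 3835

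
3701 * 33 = 122133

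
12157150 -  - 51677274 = 63834424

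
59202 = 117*506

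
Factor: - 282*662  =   - 2^2*3^1* 47^1*331^1 = - 186684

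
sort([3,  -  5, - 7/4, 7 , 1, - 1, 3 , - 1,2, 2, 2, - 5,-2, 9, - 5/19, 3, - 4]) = [ - 5, - 5, - 4, - 2, - 7/4, - 1, - 1, - 5/19, 1,2,2, 2, 3 , 3,3, 7, 9]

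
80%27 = 26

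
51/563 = 51/563 = 0.09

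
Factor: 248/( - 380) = - 62/95  =  - 2^1*5^(-1 )*19^(-1) * 31^1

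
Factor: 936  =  2^3 *3^2*13^1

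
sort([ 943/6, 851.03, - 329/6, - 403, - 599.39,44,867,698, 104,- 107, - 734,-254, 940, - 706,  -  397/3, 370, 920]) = [- 734, - 706,- 599.39, - 403, - 254,-397/3,  -  107,-329/6, 44,104, 943/6,370, 698, 851.03 , 867, 920, 940] 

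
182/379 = 182/379  =  0.48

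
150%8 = 6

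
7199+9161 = 16360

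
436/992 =109/248 = 0.44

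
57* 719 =40983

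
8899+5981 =14880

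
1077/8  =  134+5/8  =  134.62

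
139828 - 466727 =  - 326899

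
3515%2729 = 786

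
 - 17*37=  - 629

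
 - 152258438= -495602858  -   - 343344420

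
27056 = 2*13528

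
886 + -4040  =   - 3154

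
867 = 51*17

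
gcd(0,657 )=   657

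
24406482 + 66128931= 90535413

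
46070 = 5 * 9214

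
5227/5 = 5227/5 =1045.40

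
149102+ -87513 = 61589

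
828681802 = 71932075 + 756749727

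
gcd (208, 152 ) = 8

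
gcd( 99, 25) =1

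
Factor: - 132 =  - 2^2*3^1*11^1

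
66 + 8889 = 8955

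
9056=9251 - 195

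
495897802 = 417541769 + 78356033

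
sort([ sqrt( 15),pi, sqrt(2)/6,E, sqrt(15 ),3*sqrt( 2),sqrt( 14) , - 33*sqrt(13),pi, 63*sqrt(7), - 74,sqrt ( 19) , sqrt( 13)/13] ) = [ - 33*sqrt ( 13 ), - 74, sqrt( 2 ) /6, sqrt( 13 ) /13, E,pi,pi,sqrt ( 14 ), sqrt(15) , sqrt(15 ),  3*sqrt( 2),sqrt( 19), 63*sqrt( 7 )]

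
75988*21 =1595748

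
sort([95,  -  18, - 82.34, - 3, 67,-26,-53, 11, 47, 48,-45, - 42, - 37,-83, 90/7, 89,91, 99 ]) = [-83,-82.34 ,-53, - 45, - 42, - 37,  -  26, - 18,-3,11,90/7,47, 48, 67 , 89, 91, 95, 99 ] 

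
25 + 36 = 61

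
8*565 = 4520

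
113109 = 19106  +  94003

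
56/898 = 28/449 = 0.06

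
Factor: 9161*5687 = 11^2*47^1 * 9161^1 = 52098607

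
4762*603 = 2871486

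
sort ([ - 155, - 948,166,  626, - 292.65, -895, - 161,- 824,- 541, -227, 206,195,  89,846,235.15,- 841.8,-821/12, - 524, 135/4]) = [  -  948 , - 895, - 841.8,- 824,  -  541 , - 524,  -  292.65, - 227, - 161, - 155, -821/12,135/4,  89,  166,195 , 206,235.15, 626,846 ]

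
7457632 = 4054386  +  3403246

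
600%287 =26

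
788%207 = 167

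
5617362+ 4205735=9823097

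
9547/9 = 1060 + 7/9 = 1060.78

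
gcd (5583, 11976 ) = 3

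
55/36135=1/657 = 0.00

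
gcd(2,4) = 2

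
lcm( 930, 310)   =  930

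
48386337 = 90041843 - 41655506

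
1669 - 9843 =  - 8174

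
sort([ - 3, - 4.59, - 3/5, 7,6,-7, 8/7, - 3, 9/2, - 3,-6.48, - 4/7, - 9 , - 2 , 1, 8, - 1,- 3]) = [-9, - 7,-6.48,  -  4.59, - 3,  -  3,-3, -3, -2, - 1 , -3/5, - 4/7, 1, 8/7, 9/2, 6,7, 8]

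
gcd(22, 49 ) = 1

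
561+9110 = 9671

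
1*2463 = 2463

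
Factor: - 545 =-5^1*109^1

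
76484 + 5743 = 82227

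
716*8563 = 6131108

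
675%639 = 36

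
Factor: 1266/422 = 3^1 = 3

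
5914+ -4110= 1804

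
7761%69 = 33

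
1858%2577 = 1858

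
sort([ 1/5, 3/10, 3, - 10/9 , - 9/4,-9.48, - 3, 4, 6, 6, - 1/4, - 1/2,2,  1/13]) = [ - 9.48,  -  3, - 9/4,- 10/9, - 1/2,  -  1/4, 1/13,1/5, 3/10 , 2,3,4,6, 6]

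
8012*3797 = 30421564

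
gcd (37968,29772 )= 12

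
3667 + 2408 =6075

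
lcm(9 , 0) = 0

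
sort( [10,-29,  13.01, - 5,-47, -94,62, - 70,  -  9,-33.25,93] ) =[ - 94, - 70, - 47,-33.25, - 29, - 9, - 5,10, 13.01,62,93] 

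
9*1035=9315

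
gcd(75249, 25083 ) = 25083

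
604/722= 302/361  =  0.84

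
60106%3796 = 3166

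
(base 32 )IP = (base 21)17D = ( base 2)1001011001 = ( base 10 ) 601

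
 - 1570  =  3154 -4724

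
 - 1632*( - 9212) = 15033984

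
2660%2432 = 228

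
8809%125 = 59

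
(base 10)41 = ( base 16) 29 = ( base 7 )56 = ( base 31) 1A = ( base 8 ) 51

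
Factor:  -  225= - 3^2 * 5^2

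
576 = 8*72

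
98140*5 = 490700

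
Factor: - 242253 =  - 3^2*11^1*2447^1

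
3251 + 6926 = 10177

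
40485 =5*8097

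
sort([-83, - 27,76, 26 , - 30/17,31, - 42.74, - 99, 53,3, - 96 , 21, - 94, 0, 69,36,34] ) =[  -  99,  -  96, - 94 , - 83, - 42.74,  -  27, - 30/17, 0, 3, 21, 26, 31, 34,  36,53,69,  76] 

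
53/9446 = 53/9446 = 0.01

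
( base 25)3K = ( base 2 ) 1011111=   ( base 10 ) 95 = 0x5F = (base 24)3N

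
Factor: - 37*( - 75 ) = 2775 = 3^1*5^2*37^1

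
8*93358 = 746864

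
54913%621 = 265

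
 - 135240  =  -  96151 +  - 39089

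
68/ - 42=- 34/21 =- 1.62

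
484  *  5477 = 2650868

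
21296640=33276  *640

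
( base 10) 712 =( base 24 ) 15g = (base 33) LJ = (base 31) MU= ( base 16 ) 2c8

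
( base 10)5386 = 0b1010100001010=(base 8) 12412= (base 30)5TG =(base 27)7AD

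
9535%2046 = 1351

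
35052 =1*35052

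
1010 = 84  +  926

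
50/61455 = 10/12291 = 0.00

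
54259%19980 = 14299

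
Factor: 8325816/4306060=90498/46805 = 2^1*3^1*5^( - 1) * 11^( - 1 )*23^( - 1 )*37^(-1)*15083^1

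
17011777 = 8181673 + 8830104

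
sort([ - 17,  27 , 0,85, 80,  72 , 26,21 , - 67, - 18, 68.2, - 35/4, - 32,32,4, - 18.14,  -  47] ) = [ - 67, - 47,-32, - 18.14,  -  18, - 17, - 35/4, 0 , 4,21, 26,27,32,68.2 , 72,80,85] 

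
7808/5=7808/5 = 1561.60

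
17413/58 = 300 + 13/58 = 300.22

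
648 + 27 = 675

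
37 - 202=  - 165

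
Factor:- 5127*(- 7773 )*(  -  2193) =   -  87395811003 = -3^3*17^1*43^1 * 1709^1*2591^1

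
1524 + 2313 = 3837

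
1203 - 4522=-3319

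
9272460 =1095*8468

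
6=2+4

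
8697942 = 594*14643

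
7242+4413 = 11655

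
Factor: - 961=  -  31^2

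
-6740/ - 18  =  3370/9 = 374.44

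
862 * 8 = 6896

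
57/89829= 19/29943 = 0.00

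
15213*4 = 60852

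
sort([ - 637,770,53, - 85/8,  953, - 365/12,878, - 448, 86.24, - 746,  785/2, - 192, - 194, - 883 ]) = [ - 883, - 746  , - 637,- 448 , - 194 , - 192, - 365/12  ,-85/8, 53,  86.24, 785/2, 770,  878, 953]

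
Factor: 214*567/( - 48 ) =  - 20223/8 = - 2^( - 3 )*3^3*7^1*107^1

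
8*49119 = 392952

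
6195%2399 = 1397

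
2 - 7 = -5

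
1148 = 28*41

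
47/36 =1 + 11/36 = 1.31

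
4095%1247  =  354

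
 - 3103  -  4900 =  - 8003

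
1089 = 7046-5957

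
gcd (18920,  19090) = 10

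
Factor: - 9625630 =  - 2^1*5^1*7^1*199^1*691^1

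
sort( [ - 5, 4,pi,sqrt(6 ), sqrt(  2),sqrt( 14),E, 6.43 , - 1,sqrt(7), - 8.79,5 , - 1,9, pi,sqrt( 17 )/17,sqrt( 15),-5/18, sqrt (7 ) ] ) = [-8.79, - 5,-1, - 1, - 5/18, sqrt( 17)/17,sqrt(2 ),sqrt( 6 ),sqrt(7 ), sqrt(7 ) , E,pi, pi,  sqrt ( 14 ),sqrt(15), 4, 5,6.43,9 ] 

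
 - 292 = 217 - 509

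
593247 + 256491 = 849738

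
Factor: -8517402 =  - 2^1*3^2*163^1*2903^1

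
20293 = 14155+6138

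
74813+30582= 105395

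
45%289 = 45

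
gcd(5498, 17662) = 2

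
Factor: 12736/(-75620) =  - 2^4*5^( - 1)*19^(-1 )= - 16/95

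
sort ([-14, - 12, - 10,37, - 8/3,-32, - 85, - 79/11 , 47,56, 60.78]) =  [  -  85 , - 32, - 14, - 12, - 10, - 79/11, - 8/3,37,47,56,60.78] 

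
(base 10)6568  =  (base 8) 14650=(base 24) b9g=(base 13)2cb3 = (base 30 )78s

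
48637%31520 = 17117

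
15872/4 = 3968 =3968.00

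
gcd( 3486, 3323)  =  1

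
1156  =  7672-6516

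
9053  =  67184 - 58131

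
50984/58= 879+1/29= 879.03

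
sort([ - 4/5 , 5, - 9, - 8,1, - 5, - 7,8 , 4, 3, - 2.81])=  [- 9, - 8, - 7 ,-5, - 2.81, - 4/5,1,3,4,5,8]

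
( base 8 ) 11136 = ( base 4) 1021132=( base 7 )16465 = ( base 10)4702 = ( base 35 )3TC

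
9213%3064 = 21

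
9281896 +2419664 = 11701560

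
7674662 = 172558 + 7502104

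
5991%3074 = 2917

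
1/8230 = 1/8230 = 0.00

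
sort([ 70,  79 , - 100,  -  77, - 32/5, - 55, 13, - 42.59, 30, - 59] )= [ - 100, - 77,-59,  -  55, -42.59, - 32/5,13, 30, 70, 79]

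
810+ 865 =1675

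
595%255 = 85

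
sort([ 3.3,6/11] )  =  [ 6/11,3.3]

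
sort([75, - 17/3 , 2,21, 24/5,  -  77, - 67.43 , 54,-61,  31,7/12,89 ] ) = [ - 77, - 67.43, - 61,  -  17/3, 7/12, 2, 24/5,21, 31, 54, 75,89]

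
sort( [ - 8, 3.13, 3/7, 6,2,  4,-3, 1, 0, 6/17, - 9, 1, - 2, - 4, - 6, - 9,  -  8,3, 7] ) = [-9,-9, - 8, - 8, - 6,-4, - 3,-2,0, 6/17,3/7, 1, 1, 2,3, 3.13, 4, 6,7]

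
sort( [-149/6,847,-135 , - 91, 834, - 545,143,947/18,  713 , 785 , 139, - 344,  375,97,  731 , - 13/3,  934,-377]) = [-545,-377, - 344  ,-135,-91, - 149/6, - 13/3, 947/18,97, 139,143,375,  713, 731,  785, 834,847, 934 ]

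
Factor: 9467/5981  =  5981^( - 1)*9467^1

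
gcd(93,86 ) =1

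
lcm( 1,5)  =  5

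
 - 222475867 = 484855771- 707331638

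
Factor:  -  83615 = - 5^1*7^1*2389^1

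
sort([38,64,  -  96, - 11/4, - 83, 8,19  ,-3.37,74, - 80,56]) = [ - 96,-83, - 80, - 3.37, - 11/4,8,19, 38, 56, 64,74 ]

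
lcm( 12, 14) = 84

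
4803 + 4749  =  9552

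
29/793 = 29/793 = 0.04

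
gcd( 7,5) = 1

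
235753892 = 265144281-29390389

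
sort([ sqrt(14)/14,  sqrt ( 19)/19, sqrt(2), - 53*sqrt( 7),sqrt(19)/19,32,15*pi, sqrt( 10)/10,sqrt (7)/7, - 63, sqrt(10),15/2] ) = [ - 53*sqrt( 7 ), -63, sqrt (19 ) /19, sqrt(19)/19, sqrt(14)/14, sqrt( 10 ) /10,sqrt (7 ) /7,sqrt(2 ), sqrt(10) , 15/2, 32, 15*pi ]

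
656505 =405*1621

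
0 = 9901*0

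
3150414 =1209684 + 1940730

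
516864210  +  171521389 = 688385599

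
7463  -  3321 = 4142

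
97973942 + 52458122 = 150432064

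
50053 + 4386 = 54439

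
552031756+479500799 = 1031532555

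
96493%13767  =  124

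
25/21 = 25/21  =  1.19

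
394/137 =2 + 120/137= 2.88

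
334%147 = 40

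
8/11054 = 4/5527 = 0.00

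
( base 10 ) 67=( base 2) 1000011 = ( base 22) 31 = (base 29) 29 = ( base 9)74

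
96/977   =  96/977 = 0.10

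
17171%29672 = 17171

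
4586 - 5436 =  - 850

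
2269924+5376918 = 7646842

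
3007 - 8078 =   -  5071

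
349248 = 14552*24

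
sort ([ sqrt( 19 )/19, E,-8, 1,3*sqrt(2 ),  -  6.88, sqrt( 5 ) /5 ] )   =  [-8, - 6.88,sqrt(19)/19, sqrt(5) /5,1,E,3  *  sqrt( 2 )]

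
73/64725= 73/64725 = 0.00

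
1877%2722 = 1877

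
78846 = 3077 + 75769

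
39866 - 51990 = - 12124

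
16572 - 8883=7689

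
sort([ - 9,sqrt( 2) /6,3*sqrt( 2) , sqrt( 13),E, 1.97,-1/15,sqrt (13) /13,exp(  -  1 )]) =[ - 9, - 1/15, sqrt(2 )/6,  sqrt ( 13)/13 , exp( - 1),1.97, E,sqrt(13 ),3*sqrt( 2) ] 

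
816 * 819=668304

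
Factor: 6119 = 29^1*211^1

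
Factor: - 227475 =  - 3^3*5^2 *337^1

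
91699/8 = 11462  +  3/8 = 11462.38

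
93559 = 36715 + 56844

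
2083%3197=2083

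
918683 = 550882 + 367801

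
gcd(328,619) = 1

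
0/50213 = 0 = 0.00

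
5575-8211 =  - 2636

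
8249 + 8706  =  16955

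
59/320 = 59/320 = 0.18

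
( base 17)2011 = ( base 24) h24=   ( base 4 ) 2121310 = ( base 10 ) 9844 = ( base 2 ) 10011001110100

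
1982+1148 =3130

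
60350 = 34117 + 26233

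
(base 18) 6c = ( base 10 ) 120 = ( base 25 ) 4K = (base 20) 60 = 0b1111000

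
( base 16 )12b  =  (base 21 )e5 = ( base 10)299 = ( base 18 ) gb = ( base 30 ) 9t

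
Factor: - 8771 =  - 7^2*179^1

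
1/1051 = 1/1051 =0.00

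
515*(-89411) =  - 46046665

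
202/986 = 101/493 = 0.20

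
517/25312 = 517/25312 = 0.02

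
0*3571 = 0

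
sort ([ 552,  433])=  [ 433, 552 ] 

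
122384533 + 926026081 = 1048410614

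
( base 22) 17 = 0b11101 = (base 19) 1a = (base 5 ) 104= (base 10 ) 29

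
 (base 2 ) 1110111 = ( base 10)119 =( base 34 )3H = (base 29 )43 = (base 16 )77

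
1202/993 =1  +  209/993  =  1.21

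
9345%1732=685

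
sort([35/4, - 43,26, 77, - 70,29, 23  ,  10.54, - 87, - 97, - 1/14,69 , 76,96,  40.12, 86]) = [ - 97, - 87, - 70, - 43, - 1/14,  35/4,  10.54, 23, 26, 29, 40.12, 69, 76, 77,  86, 96]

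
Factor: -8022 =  - 2^1*3^1*7^1 * 191^1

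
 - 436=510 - 946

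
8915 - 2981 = 5934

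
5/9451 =5/9451 = 0.00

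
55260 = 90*614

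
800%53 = 5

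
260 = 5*52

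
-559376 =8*( - 69922)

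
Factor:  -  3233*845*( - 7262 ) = 2^1*5^1*13^2*53^1*61^1*3631^1 = 19838948870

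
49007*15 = 735105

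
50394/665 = 75+ 519/665 = 75.78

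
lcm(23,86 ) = 1978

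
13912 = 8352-- 5560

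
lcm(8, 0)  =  0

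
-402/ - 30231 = 134/10077 = 0.01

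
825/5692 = 825/5692 = 0.14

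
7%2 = 1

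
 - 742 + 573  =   - 169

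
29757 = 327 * 91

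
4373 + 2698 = 7071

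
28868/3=28868/3 = 9622.67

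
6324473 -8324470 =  - 1999997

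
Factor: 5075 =5^2  *  7^1*29^1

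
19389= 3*6463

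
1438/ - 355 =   -  5 + 337/355 =-  4.05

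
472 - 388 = 84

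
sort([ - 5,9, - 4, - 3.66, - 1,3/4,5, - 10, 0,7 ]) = [-10, - 5, - 4, - 3.66, - 1,0, 3/4, 5, 7, 9]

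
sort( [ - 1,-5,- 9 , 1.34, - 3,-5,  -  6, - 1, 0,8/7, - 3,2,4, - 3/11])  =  [ - 9, - 6,-5,-5,-3,-3, - 1, - 1, - 3/11,0,  8/7,1.34 , 2,4 ]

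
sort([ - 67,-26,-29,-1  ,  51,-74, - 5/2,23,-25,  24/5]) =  [- 74,  -  67,  -  29,-26,  -  25, - 5/2,  -  1, 24/5, 23, 51] 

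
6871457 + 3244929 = 10116386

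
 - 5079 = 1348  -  6427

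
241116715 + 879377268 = 1120493983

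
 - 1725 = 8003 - 9728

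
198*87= 17226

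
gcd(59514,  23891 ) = 7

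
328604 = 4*82151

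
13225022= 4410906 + 8814116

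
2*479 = 958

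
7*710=4970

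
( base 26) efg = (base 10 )9870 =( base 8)23216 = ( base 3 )111112120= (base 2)10011010001110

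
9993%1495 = 1023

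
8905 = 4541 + 4364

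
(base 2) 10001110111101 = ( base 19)166A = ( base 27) cen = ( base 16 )23BD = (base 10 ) 9149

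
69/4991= 3/217 = 0.01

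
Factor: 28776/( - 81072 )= - 1199/3378  =  - 2^( - 1)*3^( - 1 )*11^1 * 109^1*563^( - 1)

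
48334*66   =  3190044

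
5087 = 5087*1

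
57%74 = 57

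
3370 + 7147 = 10517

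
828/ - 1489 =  - 828/1489 = -  0.56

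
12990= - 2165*(-6)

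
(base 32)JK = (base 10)628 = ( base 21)18J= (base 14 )32c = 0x274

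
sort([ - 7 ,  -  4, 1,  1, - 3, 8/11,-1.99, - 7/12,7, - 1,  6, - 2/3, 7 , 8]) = [ - 7, - 4, - 3, -1.99, - 1, - 2/3, - 7/12, 8/11, 1,1,6, 7,  7, 8 ] 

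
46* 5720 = 263120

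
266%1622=266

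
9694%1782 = 784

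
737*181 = 133397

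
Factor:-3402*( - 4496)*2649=2^5*3^6 * 7^1*281^1 * 883^1 =40517493408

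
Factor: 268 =2^2*67^1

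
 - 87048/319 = - 273 +39/319 = -  272.88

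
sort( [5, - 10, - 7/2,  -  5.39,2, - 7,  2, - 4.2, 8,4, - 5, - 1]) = [ - 10, - 7, - 5.39,-5 ,  -  4.2 , - 7/2, - 1,2,2, 4,  5,8 ]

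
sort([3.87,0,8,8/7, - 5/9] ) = [ - 5/9, 0, 8/7, 3.87, 8]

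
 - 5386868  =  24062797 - 29449665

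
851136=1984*429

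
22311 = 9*2479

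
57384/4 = 14346=14346.00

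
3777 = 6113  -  2336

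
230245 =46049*5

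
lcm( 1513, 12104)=12104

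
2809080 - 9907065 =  - 7097985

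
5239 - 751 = 4488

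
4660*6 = 27960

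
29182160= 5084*5740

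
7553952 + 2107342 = 9661294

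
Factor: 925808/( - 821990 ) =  - 35608/31615 = -2^3*5^ (-1 )* 4451^1 * 6323^( - 1 )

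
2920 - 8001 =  - 5081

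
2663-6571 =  - 3908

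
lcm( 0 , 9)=0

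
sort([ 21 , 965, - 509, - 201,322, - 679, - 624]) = [ - 679, - 624,-509, - 201, 21 , 322,965]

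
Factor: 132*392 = 2^5*3^1*7^2*11^1 = 51744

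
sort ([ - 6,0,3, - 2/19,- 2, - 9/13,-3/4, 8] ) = [ - 6,  -  2,  -  3/4, - 9/13 , - 2/19 , 0, 3, 8 ] 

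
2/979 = 2/979=0.00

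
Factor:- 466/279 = -2^1*3^( - 2)*31^(  -  1)*233^1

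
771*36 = 27756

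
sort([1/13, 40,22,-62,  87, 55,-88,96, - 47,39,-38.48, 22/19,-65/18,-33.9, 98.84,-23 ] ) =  [-88,-62, - 47, - 38.48 , - 33.9, - 23, - 65/18,1/13, 22/19, 22,39, 40, 55, 87,96, 98.84 ] 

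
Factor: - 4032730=-2^1 * 5^1*13^1*67^1*463^1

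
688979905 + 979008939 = 1667988844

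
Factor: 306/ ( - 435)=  - 102/145 = -2^1*3^1*5^( - 1)*17^1 * 29^( - 1)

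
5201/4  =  5201/4 = 1300.25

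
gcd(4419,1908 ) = 9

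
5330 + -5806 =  - 476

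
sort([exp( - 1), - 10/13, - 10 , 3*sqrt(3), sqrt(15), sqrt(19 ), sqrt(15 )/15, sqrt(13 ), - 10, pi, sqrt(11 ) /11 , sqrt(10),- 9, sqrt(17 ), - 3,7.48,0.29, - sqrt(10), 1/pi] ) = [ - 10, - 10, - 9 ,- sqrt(10) , - 3, - 10/13, sqrt(15 )/15,0.29, sqrt( 11 )/11 , 1/pi, exp( - 1 ),pi,sqrt( 10), sqrt( 13 ), sqrt ( 15), sqrt( 17 ),  sqrt (19), 3*sqrt (3), 7.48 ]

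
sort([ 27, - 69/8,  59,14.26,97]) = [-69/8, 14.26,27, 59,97]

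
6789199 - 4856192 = 1933007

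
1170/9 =130 = 130.00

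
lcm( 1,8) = 8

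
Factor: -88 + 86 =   -  2^1 = -2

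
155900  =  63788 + 92112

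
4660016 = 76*61316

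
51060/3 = 17020 = 17020.00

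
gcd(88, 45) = 1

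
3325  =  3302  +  23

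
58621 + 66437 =125058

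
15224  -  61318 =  - 46094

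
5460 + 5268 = 10728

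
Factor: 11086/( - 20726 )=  - 23^1*43^( - 1) = -  23/43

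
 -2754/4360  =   - 1377/2180 = - 0.63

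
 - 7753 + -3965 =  - 11718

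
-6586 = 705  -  7291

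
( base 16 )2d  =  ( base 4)231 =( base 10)45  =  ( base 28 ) 1H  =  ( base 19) 27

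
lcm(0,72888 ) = 0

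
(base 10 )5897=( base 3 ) 22002102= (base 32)5o9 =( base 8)13411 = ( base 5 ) 142042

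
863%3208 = 863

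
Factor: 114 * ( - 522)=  - 59508 = -2^2*3^3*19^1*29^1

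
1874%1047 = 827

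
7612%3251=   1110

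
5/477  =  5/477 = 0.01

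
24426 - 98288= - 73862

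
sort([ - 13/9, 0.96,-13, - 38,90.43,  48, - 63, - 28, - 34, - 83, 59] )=[ - 83, - 63, - 38, - 34, - 28, - 13, - 13/9,0.96,48,59,90.43] 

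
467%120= 107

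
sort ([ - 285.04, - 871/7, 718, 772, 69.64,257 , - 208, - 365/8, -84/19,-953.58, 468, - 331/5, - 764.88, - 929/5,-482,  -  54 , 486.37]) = [ - 953.58, - 764.88, -482, - 285.04, - 208, - 929/5,-871/7, - 331/5, - 54 , - 365/8,-84/19, 69.64,257,468, 486.37,718,  772]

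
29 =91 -62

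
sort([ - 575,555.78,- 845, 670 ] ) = [ - 845, - 575,555.78, 670 ]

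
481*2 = 962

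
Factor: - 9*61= - 549=- 3^2*61^1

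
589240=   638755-49515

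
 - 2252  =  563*( - 4)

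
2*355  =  710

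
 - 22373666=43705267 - 66078933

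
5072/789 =5072/789 = 6.43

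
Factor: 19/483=3^(- 1)*7^( - 1 )*19^1*23^( - 1) 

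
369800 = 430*860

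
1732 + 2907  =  4639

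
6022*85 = 511870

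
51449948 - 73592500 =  - 22142552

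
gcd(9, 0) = 9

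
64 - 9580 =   -  9516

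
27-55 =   -  28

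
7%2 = 1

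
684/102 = 6 + 12/17 = 6.71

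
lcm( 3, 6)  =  6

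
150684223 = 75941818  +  74742405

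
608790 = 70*8697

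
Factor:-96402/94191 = -2^1 *16067^1*31397^(  -  1 ) = - 32134/31397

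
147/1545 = 49/515 = 0.10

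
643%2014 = 643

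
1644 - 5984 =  - 4340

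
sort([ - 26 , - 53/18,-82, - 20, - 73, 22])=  [ - 82,-73,-26,-20, - 53/18, 22] 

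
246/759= 82/253 = 0.32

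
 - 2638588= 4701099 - 7339687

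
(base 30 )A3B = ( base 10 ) 9101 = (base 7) 35351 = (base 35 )7f1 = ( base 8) 21615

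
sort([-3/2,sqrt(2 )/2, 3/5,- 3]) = [ - 3 , - 3/2, 3/5,sqrt( 2)/2] 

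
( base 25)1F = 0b101000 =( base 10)40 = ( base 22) 1i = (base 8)50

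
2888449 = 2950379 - 61930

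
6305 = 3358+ 2947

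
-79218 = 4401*( - 18 )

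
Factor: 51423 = 3^1*61^1 * 281^1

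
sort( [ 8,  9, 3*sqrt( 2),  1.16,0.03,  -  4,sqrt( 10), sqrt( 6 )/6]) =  [-4, 0.03,sqrt( 6 )/6, 1.16,sqrt ( 10 ), 3*sqrt( 2 ),8, 9] 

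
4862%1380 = 722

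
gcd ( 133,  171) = 19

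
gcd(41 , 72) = 1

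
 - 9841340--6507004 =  - 3334336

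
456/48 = 9+1/2 = 9.50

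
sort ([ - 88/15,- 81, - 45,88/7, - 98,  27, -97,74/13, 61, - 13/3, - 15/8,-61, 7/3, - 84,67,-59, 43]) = [ - 98, - 97,  -  84,-81, - 61, - 59, - 45, - 88/15,- 13/3 , - 15/8, 7/3, 74/13 , 88/7, 27,43,61, 67]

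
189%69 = 51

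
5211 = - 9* (-579)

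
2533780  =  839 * 3020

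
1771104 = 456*3884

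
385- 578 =- 193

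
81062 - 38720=42342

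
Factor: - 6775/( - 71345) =5^1*19^( - 1) *271^1 * 751^ (  -  1)  =  1355/14269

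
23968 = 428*56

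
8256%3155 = 1946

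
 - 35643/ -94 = 379 + 17/94 = 379.18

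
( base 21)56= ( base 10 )111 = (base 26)47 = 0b1101111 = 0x6F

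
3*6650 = 19950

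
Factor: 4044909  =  3^1* 11^3* 1013^1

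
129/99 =43/33 = 1.30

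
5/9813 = 5/9813 = 0.00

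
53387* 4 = 213548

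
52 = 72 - 20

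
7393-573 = 6820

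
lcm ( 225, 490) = 22050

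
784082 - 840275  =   - 56193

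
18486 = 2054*9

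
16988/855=16988/855 = 19.87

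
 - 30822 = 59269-90091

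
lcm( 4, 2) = 4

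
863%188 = 111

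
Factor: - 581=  - 7^1*83^1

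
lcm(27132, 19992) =379848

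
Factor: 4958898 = 2^1*3^1*7^2 * 101^1 *167^1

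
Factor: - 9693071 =- 101^1*95971^1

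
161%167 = 161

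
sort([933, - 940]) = [ - 940, 933 ] 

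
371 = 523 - 152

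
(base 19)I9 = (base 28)cf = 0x15F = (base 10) 351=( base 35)a1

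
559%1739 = 559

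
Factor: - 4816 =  - 2^4*7^1*43^1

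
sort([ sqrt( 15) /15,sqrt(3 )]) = [ sqrt(15 )/15 , sqrt( 3 ) ] 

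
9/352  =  9/352   =  0.03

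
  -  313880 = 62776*( -5 ) 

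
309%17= 3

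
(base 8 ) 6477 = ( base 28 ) 493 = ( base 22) 703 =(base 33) 33p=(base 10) 3391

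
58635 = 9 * 6515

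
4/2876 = 1/719=0.00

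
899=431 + 468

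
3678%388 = 186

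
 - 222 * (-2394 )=531468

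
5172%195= 102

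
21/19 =1 + 2/19 = 1.11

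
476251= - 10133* ( - 47 )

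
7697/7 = 1099 +4/7 = 1099.57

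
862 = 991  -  129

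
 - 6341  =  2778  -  9119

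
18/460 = 9/230 = 0.04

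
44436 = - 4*( - 11109) 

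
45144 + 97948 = 143092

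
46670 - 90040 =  - 43370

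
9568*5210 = 49849280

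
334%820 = 334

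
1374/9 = 458/3 =152.67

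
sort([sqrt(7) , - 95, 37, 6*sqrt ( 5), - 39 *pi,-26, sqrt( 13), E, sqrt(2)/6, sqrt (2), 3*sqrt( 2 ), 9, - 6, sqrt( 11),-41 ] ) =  [ - 39*pi,-95, - 41,-26,  -  6,sqrt (2 )/6, sqrt(2), sqrt( 7 ),E,sqrt( 11) , sqrt( 13), 3*sqrt( 2), 9, 6*sqrt (5),37] 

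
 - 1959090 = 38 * ( - 51555 ) 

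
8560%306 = 298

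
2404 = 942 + 1462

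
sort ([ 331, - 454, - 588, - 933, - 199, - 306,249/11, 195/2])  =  [ - 933,-588, - 454, - 306, - 199,249/11,195/2,331]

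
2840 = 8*355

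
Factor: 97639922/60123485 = 2^1 * 5^( - 1 )*23^1* 151^1*811^( - 1 ) * 14057^1  *14827^(  -  1) 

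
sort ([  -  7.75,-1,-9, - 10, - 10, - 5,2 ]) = [ - 10, - 10,  -  9,  -  7.75, - 5,  -  1, 2] 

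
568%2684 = 568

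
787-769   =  18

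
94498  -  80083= 14415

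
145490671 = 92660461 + 52830210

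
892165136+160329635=1052494771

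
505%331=174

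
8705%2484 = 1253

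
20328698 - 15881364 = 4447334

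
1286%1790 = 1286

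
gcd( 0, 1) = 1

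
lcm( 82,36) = 1476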